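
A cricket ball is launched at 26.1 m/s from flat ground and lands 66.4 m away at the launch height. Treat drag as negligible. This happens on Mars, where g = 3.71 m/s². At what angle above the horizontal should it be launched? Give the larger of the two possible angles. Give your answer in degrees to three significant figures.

From R = (v₀²/g) sin 2θ: sin 2θ = 3.71 × 66.4 / 681.21 = 0.3616.
2θ = 21.20° or 180° − 21.20° = 158.8°, so θ = 10.60° or 79.40°.
The larger angle is 79.40°.

79.4°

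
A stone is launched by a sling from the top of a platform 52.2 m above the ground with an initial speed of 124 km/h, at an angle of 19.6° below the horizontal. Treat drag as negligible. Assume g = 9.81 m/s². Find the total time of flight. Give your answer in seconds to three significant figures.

Convert: 124 km/h = 124/3.6 = 34.44 m/s.
Horizontal component vₓ = 34.44 cos 19.6° = 32.45 m/s; vertical v_y0 = −11.55 m/s (downward).
Vertical motion (up positive, ground at y = 0): 4.905 t² − (−11.55) t − 52.2 = 0, so t = (−11.55 + √(11.55² + 2·9.81·52.2)) / 9.81 = (−11.55 + 34.02) / 9.81 = 2.291 s.

2.29 s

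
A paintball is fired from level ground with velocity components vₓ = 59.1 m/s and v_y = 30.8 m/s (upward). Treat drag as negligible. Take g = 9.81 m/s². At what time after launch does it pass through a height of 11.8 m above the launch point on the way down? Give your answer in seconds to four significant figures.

Set y = v_y0 t − ½ g t² = 11.8: 4.905 t² − 30.80 t + 11.8 = 0.
t = [30.80 ± √(30.80² − 2·9.81·11.8)] / 9.81 = (30.80 ± 26.78) / 9.81, so t = 0.4099 s or t = 5.869 s.
The descending-branch root is 5.869 s.

5.869 s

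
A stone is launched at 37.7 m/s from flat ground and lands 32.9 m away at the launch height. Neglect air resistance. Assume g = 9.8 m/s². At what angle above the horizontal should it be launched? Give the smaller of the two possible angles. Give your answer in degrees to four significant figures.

6.556°

Level-ground range R = v₀² sin(2θ)/g ⇒ sin(2θ) = gR/v₀² = 9.80 × 32.9 / 37.7² = 0.2269.
2θ = 13.11° or 180° − 13.11° = 166.9°, so θ = 6.556° or 83.44°.
The smaller angle is 6.556°.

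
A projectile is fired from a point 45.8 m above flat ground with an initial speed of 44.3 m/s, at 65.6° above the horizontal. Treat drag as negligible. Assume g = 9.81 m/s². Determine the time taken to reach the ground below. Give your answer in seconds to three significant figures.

Resolve: vₓ = 44.30 cos 65.6° = 18.30 m/s and v_y0 = 44.30 sin 65.6° = 40.34 m/s.
The projectile lands when y = 45.8 + (40.34) t − ½·9.81·t² = 0. Positive root: t = (40.34 + √(40.34² + 2·9.81·45.8)) / 9.81 = (40.34 + 50.26) / 9.81 = 9.236 s.

9.24 s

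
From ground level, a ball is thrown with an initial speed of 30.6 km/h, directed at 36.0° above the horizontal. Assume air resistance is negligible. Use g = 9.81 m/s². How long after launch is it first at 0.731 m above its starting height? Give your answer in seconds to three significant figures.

0.177 s

Convert: 30.6 km/h = 30.6/3.6 = 8.500 m/s.
Resolve: vₓ = 8.500 cos 36.0° = 6.877 m/s and v_y0 = 8.500 sin 36.0° = 4.996 m/s.
Require v_y0 t − ½ g t² = 0.731, i.e. 4.905 t² − 4.996 t + 0.731 = 0.
Quadratic formula: t = (4.996 ± √10.620) / 9.81 = (4.996 ± 3.259) / 9.81 → t = 0.1771 s or 0.8415 s.
The first (ascending) time is 0.1771 s.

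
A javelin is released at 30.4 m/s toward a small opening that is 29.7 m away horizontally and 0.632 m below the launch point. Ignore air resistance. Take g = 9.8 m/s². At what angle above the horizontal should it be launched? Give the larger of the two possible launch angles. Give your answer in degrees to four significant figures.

80.85°

Trajectory: y = x tanθ − g x² (1 + tan²θ)/(2v₀²). With x = 29.7, y = −0.632, v₀ = 30.4, g = 9.80:
4.677 tan²θ − 29.7 tanθ + (4.045) = 0.
tanθ = [29.7 ± √(29.7² − 4 × 4.677 × (4.045))] / (2 × 4.677) = (29.7 ± 28.40) / 9.354, giving tanθ = 0.1392 or 6.211.
θ = 7.927° or 80.85°; the larger is 80.85°.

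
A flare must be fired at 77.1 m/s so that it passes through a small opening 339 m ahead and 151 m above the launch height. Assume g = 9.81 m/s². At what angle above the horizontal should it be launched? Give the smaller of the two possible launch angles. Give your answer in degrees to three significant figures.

45.3°

Trajectory: y = x tanθ − g x² (1 + tan²θ)/(2v₀²). With x = 339, y = 151, v₀ = 77.1, g = 9.81:
94.83 tan²θ − 339 tanθ + (245.8) = 0.
tanθ = [339 ± √(339² − 4 × 94.83 × (245.8))] / (2 × 94.83) = (339 ± 147.2) / 189.7, giving tanθ = 1.011 or 2.564.
θ = 45.32° or 68.69°; the smaller is 45.32°.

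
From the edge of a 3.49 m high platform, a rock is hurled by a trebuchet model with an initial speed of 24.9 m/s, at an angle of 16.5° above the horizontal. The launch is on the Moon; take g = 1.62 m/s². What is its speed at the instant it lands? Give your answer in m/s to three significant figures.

vₓ = 24.90 cos 16.5° = 23.87 m/s; v_y0 = 24.90 sin 16.5° = 7.072 m/s.
With up positive and y = 0 at the ground: y(t) = 3.49 + (7.072) t − 0.8100 t². Setting y = 0 and taking the positive root: t = [7.072 + √(7.072² + 2·1.62·3.49)] / 1.62 = (7.072 + 7.831) / 1.62 = 9.199 s.
Vertical velocity at impact: v_y = v_y0 − g t = 7.072 − 1.62 × 9.199 = −7.831 m/s.
Speed: |v| = √(vₓ² + v_y²) = √(23.87² + 7.831²) = 25.13 m/s.

25.1 m/s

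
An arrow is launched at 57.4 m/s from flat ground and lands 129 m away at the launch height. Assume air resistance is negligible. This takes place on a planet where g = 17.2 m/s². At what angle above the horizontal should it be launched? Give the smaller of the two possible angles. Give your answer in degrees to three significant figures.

Level-ground range R = v₀² sin(2θ)/g ⇒ sin(2θ) = gR/v₀² = 17.2 × 129 / 57.4² = 0.6734.
2θ = 42.33° or 180° − 42.33° = 137.7°, so θ = 21.17° or 68.83°.
The smaller angle is 21.17°.

21.2°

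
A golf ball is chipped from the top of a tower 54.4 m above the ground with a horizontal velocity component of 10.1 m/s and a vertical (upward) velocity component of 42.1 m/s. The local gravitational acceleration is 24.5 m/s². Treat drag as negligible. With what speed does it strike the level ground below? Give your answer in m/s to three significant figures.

67.4 m/s

Vertical motion (up positive, ground at y = 0): 12.25 t² − (42.10) t − 54.4 = 0, so t = (42.10 + √(42.10² + 2·24.5·54.4)) / 24.5 = (42.10 + 66.62) / 24.5 = 4.437 s.
Vertical velocity at impact: v_y = v_y0 − g t = 42.10 − 24.5 × 4.437 = −66.62 m/s.
Speed: |v| = √(vₓ² + v_y²) = √(10.10² + 66.62²) = 67.38 m/s.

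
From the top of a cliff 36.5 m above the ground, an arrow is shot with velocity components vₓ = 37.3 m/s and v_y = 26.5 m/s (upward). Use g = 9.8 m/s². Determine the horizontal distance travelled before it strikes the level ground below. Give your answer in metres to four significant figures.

Vertical motion (up positive, ground at y = 0): 4.900 t² − (26.50) t − 36.5 = 0, so t = (26.50 + √(26.50² + 2·9.80·36.5)) / 9.80 = (26.50 + 37.65) / 9.80 = 6.546 s.
Horizontal distance: R = vₓ t = 37.30 × 6.546 = 244.2 m.

244.2 m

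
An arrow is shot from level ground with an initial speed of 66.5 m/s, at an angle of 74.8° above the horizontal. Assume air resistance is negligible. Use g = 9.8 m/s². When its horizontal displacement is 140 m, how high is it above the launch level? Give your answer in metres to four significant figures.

199.4 m

vₓ = 66.50 cos 74.8° = 17.44 m/s; v_y0 = 66.50 sin 74.8° = 64.17 m/s.
At x = 140 m, t = x/vₓ = 140/17.44 = 8.030 s.
Height: y = v_y0 t − ½ g t² = 64.17 × 8.030 − 4.900 × 8.030² = 515.3 − 315.9 = 199.4 m.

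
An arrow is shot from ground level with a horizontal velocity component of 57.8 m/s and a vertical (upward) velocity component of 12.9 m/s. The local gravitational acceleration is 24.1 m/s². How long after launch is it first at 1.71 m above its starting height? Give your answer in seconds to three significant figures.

Height y(t) = 12.90 t − 12.05 t² = 1.71 gives 12.05 t² − 12.90 t + 1.71 = 0.
t = [12.90 ± √(12.90² − 2·24.1·1.71)] / 24.1 = (12.90 ± 9.164) / 24.1, so t = 0.1550 s or t = 0.9155 s.
The first (ascending) time is 0.1550 s.

0.155 s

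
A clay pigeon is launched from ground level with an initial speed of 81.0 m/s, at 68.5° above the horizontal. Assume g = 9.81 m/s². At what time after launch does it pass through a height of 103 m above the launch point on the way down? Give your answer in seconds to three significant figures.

Components: vₓ = 81.00 cos 68.5° = 29.69 m/s, v_y0 = 81.00 sin 68.5° = 75.36 m/s.
Require v_y0 t − ½ g t² = 103, i.e. 4.905 t² − 75.36 t + 103 = 0.
Quadratic formula: t = (75.36 ± √3658.8) / 9.81 = (75.36 ± 60.49) / 9.81 → t = 1.516 s or 13.85 s.
The descending-branch root is 13.85 s.

13.8 s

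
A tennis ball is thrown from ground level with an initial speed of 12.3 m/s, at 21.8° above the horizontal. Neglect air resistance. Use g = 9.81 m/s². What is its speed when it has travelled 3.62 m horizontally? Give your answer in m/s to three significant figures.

Components: vₓ = 12.30 cos 21.8° = 11.42 m/s, v_y0 = 12.30 sin 21.8° = 4.568 m/s.
Time to reach x = 3.62 m: t = x/vₓ = 3.62/11.42 = 0.3170 s.
Vertical velocity there: v_y = v_y0 − g t = 4.568 − 9.81 × 0.3170 = 1.458 m/s.
Speed: √(vₓ² + v_y²) = √(11.42² + 1.458²) = 11.51 m/s.

11.5 m/s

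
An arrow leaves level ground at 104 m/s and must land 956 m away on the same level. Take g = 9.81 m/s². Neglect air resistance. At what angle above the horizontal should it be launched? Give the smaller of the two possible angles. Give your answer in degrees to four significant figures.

From R = (v₀²/g) sin 2θ: sin 2θ = 9.81 × 956 / 10816 = 0.8671.
2θ = 60.12° or 180° − 60.12° = 119.9°, so θ = 30.06° or 59.94°.
The smaller angle is 30.06°.

30.06°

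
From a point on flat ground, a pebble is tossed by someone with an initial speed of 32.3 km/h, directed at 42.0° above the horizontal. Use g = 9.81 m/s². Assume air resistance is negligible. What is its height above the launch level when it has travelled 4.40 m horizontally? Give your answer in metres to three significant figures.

1.83 m

Convert: 32.3 km/h = 32.3/3.6 = 8.972 m/s.
Resolve: vₓ = 8.972 cos 42.0° = 6.668 m/s and v_y0 = 8.972 sin 42.0° = 6.004 m/s.
x = vₓ t ⇒ t = 4.40/6.668 = 0.6599 s.
Height: y = v_y0 t − ½ g t² = 6.004 × 0.6599 − 4.905 × 0.6599² = 3.962 − 2.136 = 1.826 m.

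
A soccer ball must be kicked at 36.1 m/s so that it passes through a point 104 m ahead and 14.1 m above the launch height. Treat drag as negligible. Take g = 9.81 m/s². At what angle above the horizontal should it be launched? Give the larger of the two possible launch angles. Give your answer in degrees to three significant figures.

61.1°

Trajectory: y = x tanθ − g x² (1 + tan²θ)/(2v₀²). With x = 104, y = 14.1, v₀ = 36.1, g = 9.81:
40.71 tan²θ − 104 tanθ + (54.81) = 0.
tanθ = [104 ± √(104² − 4 × 40.71 × (54.81))] / (2 × 40.71) = (104 ± 43.49) / 81.42, giving tanθ = 0.7432 or 1.811.
θ = 36.62° or 61.10°; the larger is 61.10°.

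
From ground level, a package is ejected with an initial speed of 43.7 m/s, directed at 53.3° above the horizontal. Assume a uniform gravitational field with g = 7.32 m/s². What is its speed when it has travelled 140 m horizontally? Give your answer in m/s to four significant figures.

Horizontal component vₓ = 43.70 cos 53.3° = 26.12 m/s; vertical v_y0 = 43.70 sin 53.3° = 35.04 m/s.
Time to reach x = 140 m: t = x/vₓ = 140/26.12 = 5.361 s.
Vertical velocity there: v_y = v_y0 − g t = 35.04 − 7.32 × 5.361 = −4.202 m/s.
Speed: √(vₓ² + v_y²) = √(26.12² + 4.202²) = 26.45 m/s.

26.45 m/s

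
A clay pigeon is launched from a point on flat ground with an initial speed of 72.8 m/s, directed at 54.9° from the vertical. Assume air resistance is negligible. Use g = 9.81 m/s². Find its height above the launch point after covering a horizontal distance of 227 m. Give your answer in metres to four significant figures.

88.29 m

vₓ = 72.80 sin 54.9° = 59.56 m/s; v_y0 = 72.80 cos 54.9° = 41.86 m/s.
x = vₓ t ⇒ t = 227/59.56 = 3.811 s.
Height: y = v_y0 t − ½ g t² = 41.86 × 3.811 − 4.905 × 3.811² = 159.5 − 71.25 = 88.29 m.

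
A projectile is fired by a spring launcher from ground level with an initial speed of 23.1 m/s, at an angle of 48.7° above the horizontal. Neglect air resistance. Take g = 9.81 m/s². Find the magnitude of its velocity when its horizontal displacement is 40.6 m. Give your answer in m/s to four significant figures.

vₓ = 23.10 cos 48.7° = 15.25 m/s; v_y0 = 23.10 sin 48.7° = 17.35 m/s.
At x = 40.6 m, t = x/vₓ = 40.6/15.25 = 2.663 s.
Vertical velocity there: v_y = v_y0 − g t = 17.35 − 9.81 × 2.663 = −8.770 m/s.
Speed: √(vₓ² + v_y²) = √(15.25² + 8.770²) = 17.59 m/s.

17.59 m/s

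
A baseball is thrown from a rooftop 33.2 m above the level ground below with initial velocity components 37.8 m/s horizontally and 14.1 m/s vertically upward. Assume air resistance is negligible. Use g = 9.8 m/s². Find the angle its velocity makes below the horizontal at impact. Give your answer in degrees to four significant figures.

37.63°

The projectile lands when y = 33.2 + (14.10) t − ½·9.80·t² = 0. Positive root: t = (14.10 + √(14.10² + 2·9.80·33.2)) / 9.80 = (14.10 + 29.15) / 9.80 = 4.413 s.
At impact: v_y = v_y0 − g t = −29.15 m/s; vₓ = 37.80 m/s.
Angle below horizontal: arctan(|v_y|/vₓ) = arctan(29.15/37.80) = 37.63°.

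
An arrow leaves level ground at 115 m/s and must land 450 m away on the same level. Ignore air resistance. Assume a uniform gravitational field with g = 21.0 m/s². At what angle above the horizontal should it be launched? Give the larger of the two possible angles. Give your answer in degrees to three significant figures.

R = v₀² sin 2θ / g gives sin 2θ = gR/v₀² = 21.0·450/115² = 0.7146.
2θ = 45.61° or 180° − 45.61° = 134.4°, so θ = 22.80° or 67.20°.
The larger angle is 67.20°.

67.2°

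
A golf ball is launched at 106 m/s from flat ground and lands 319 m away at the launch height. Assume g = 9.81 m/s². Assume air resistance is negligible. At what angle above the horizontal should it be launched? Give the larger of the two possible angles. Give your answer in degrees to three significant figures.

81.9°

Level-ground range R = v₀² sin(2θ)/g ⇒ sin(2θ) = gR/v₀² = 9.81 × 319 / 106² = 0.2785.
2θ = 16.17° or 180° − 16.17° = 163.8°, so θ = 8.086° or 81.91°.
The larger angle is 81.91°.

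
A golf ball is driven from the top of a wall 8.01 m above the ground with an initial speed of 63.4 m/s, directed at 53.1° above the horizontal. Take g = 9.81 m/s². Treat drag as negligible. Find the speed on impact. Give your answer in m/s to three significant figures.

64.6 m/s

Resolve: vₓ = 63.40 cos 53.1° = 38.07 m/s and v_y0 = 63.40 sin 53.1° = 50.70 m/s.
The projectile lands when y = 8.01 + (50.70) t − ½·9.81·t² = 0. Positive root: t = (50.70 + √(50.70² + 2·9.81·8.01)) / 9.81 = (50.70 + 52.23) / 9.81 = 10.49 s.
Vertical velocity at impact: v_y = v_y0 − g t = 50.70 − 9.81 × 10.49 = −52.23 m/s.
Speed: |v| = √(vₓ² + v_y²) = √(38.07² + 52.23²) = 64.63 m/s.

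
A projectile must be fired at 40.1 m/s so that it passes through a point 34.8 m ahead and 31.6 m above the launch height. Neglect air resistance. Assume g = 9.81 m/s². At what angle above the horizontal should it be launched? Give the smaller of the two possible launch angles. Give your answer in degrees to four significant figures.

Trajectory: y = x tanθ − g x² (1 + tan²θ)/(2v₀²). With x = 34.8, y = 31.6, v₀ = 40.1, g = 9.81:
3.694 tan²θ − 34.8 tanθ + (35.29) = 0.
tanθ = [34.8 ± √(34.8² − 4 × 3.694 × (35.29))] / (2 × 3.694) = (34.8 ± 26.26) / 7.388, giving tanθ = 1.156 or 8.264.
θ = 49.14° or 83.10°; the smaller is 49.14°.

49.14°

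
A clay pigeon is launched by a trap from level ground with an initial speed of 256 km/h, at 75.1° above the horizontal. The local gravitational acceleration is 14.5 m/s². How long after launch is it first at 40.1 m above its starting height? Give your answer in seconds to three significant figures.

0.625 s

Convert: 256 km/h = 256/3.6 = 71.11 m/s.
vₓ = 71.11 cos 75.1° = 18.28 m/s; v_y0 = 71.11 sin 75.1° = 68.72 m/s.
Require v_y0 t − ½ g t² = 40.1, i.e. 7.250 t² − 68.72 t + 40.1 = 0.
Quadratic formula: t = (68.72 ± √3559.5) / 14.5 = (68.72 ± 59.66) / 14.5 → t = 0.6247 s or 8.854 s.
The first (ascending) time is 0.6247 s.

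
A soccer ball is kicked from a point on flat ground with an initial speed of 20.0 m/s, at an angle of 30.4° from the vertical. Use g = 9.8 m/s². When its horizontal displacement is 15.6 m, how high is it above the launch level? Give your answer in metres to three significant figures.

Horizontal component vₓ = 20.00 sin 30.4° = 10.12 m/s; vertical v_y0 = 20.00 cos 30.4° = 17.25 m/s.
At x = 15.6 m, t = x/vₓ = 15.6/10.12 = 1.541 s.
Height: y = v_y0 t − ½ g t² = 17.25 × 1.541 − 4.900 × 1.541² = 26.59 − 11.64 = 14.95 m.

14.9 m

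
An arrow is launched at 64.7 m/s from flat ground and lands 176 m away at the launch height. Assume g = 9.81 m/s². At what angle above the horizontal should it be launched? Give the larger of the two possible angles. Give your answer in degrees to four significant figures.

77.82°

From R = (v₀²/g) sin 2θ: sin 2θ = 9.81 × 176 / 4186.1 = 0.4125.
2θ = 24.36° or 180° − 24.36° = 155.6°, so θ = 12.18° or 77.82°.
The larger angle is 77.82°.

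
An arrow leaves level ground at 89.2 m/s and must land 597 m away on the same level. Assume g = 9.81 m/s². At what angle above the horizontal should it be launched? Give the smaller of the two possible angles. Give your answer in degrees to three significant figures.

R = v₀² sin 2θ / g gives sin 2θ = gR/v₀² = 9.81·597/89.2² = 0.7361.
2θ = 47.40° or 180° − 47.40° = 132.6°, so θ = 23.70° or 66.30°.
The smaller angle is 23.70°.

23.7°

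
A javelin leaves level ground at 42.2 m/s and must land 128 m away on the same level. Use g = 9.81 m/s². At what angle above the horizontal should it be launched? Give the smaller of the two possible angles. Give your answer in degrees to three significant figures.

22.4°

Level-ground range R = v₀² sin(2θ)/g ⇒ sin(2θ) = gR/v₀² = 9.81 × 128 / 42.2² = 0.7051.
2θ = 44.84° or 180° − 44.84° = 135.2°, so θ = 22.42° or 67.58°.
The smaller angle is 22.42°.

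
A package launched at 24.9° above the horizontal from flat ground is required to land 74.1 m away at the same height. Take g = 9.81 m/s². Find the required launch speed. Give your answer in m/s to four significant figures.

30.85 m/s

On level ground R = v₀² sin 2θ / g ⇒ v₀ = √(gR / sin 2θ).
v₀ = √(9.81 × 74.1 / sin 49.80°) = √(726.9 / 0.7638) = √951.72 = 30.85 m/s.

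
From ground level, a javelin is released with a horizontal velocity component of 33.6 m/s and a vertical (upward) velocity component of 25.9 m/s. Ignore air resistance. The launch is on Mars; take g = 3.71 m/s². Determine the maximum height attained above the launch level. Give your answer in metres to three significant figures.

Maximum height: H = v_y0² / (2g) = 25.90² / (2 × 3.71) = 90.41 m.

90.4 m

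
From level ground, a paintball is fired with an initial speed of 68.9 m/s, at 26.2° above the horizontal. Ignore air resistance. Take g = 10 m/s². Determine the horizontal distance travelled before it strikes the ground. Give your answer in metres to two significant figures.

Resolve: vₓ = 68.90 cos 26.2° = 61.82 m/s and v_y0 = 68.90 sin 26.2° = 30.42 m/s.
Time aloft: T = 2 v_y0 / g = 2 × 30.42 / 10.0 = 6.084 s.
Horizontal distance R = vₓ T = 61.82 × 6.084 = 376.1 m.

380 m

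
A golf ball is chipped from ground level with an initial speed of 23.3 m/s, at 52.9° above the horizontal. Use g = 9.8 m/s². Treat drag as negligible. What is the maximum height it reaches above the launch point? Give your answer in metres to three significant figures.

17.6 m

Horizontal component vₓ = 23.30 cos 52.9° = 14.05 m/s; vertical v_y0 = 23.30 sin 52.9° = 18.58 m/s.
Maximum height: H = v_y0² / (2g) = 18.58² / (2 × 9.80) = 17.62 m.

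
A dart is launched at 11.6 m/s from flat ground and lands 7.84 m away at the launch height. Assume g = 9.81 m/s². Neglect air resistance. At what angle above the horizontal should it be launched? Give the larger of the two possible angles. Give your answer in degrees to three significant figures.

Level-ground range R = v₀² sin(2θ)/g ⇒ sin(2θ) = gR/v₀² = 9.81 × 7.84 / 11.6² = 0.5716.
2θ = 34.86° or 180° − 34.86° = 145.1°, so θ = 17.43° or 72.57°.
The larger angle is 72.57°.

72.6°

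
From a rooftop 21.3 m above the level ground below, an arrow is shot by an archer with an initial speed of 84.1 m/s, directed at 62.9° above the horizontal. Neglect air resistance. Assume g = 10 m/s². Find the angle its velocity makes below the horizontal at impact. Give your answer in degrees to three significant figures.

vₓ = 84.10 cos 62.9° = 38.31 m/s; v_y0 = 84.10 sin 62.9° = 74.87 m/s.
With up positive and y = 0 at the ground: y(t) = 21.3 + (74.87) t − 5.000 t². Setting y = 0 and taking the positive root: t = [74.87 + √(74.87² + 2·10.0·21.3)] / 10.0 = (74.87 + 77.66) / 10.0 = 15.25 s.
At impact: v_y = v_y0 − g t = −77.66 m/s; vₓ = 38.31 m/s.
Angle below horizontal: arctan(|v_y|/vₓ) = arctan(77.66/38.31) = 63.74°.

63.7°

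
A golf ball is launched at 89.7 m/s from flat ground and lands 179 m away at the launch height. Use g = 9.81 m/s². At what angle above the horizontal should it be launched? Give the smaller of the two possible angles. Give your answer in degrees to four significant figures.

From R = (v₀²/g) sin 2θ: sin 2θ = 9.81 × 179 / 8046.1 = 0.2182.
2θ = 12.61° or 180° − 12.61° = 167.4°, so θ = 6.303° or 83.70°.
The smaller angle is 6.303°.

6.303°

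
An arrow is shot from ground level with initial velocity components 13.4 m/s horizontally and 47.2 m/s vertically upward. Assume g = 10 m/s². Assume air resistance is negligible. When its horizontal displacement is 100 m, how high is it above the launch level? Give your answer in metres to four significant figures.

73.78 m

x = vₓ t ⇒ t = 100/13.40 = 7.463 s.
Height: y = v_y0 t − ½ g t² = 47.20 × 7.463 − 5.000 × 7.463² = 352.2 − 278.5 = 73.78 m.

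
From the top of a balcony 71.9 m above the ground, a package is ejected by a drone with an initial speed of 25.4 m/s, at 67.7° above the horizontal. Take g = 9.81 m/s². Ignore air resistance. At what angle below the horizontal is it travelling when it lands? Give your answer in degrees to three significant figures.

Components: vₓ = 25.40 cos 67.7° = 9.638 m/s, v_y0 = 25.40 sin 67.7° = 23.50 m/s.
With up positive and y = 0 at the ground: y(t) = 71.9 + (23.50) t − 4.905 t². Setting y = 0 and taking the positive root: t = [23.50 + √(23.50² + 2·9.81·71.9)] / 9.81 = (23.50 + 44.31) / 9.81 = 6.912 s.
At impact: v_y = v_y0 − g t = −44.31 m/s; vₓ = 9.638 m/s.
Angle below horizontal: arctan(|v_y|/vₓ) = arctan(44.31/9.638) = 77.73°.

77.7°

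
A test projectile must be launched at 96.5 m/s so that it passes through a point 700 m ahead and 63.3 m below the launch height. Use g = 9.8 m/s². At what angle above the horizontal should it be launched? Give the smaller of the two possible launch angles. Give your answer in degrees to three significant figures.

17.4°

Trajectory: y = x tanθ − g x² (1 + tan²θ)/(2v₀²). With x = 700, y = −63.3, v₀ = 96.5, g = 9.80:
257.8 tan²θ − 700 tanθ + (194.5) = 0.
tanθ = [700 ± √(700² − 4 × 257.8 × (194.5))] / (2 × 257.8) = (700 ± 537.9) / 515.7, giving tanθ = 0.3143 or 2.401.
θ = 17.45° or 67.39°; the smaller is 17.45°.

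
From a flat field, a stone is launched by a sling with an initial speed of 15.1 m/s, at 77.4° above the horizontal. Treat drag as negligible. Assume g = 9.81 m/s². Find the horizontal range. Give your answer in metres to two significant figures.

9.9 m

Horizontal component vₓ = 15.10 cos 77.4° = 3.294 m/s; vertical v_y0 = 15.10 sin 77.4° = 14.74 m/s.
Time aloft: T = 2 v_y0 / g = 2 × 14.74 / 9.81 = 3.004 s.
Range: R = vₓ T = 3.294 × 3.004 = 9.896 m.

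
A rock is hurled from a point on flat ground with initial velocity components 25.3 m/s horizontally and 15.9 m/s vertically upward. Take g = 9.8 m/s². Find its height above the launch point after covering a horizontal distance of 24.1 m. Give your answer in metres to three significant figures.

10.7 m

At x = 24.1 m, t = x/vₓ = 24.1/25.30 = 0.9526 s.
Height: y = v_y0 t − ½ g t² = 15.90 × 0.9526 − 4.900 × 0.9526² = 15.15 − 4.446 = 10.70 m.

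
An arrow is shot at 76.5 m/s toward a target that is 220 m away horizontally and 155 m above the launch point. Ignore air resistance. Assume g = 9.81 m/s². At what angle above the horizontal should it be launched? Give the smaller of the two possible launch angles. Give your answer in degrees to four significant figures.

48.25°

Trajectory: y = x tanθ − g x² (1 + tan²θ)/(2v₀²). With x = 220, y = 155, v₀ = 76.5, g = 9.81:
40.57 tan²θ − 220 tanθ + (195.6) = 0.
tanθ = [220 ± √(220² − 4 × 40.57 × (195.6))] / (2 × 40.57) = (220 ± 129.1) / 81.13, giving tanθ = 1.120 or 4.303.
θ = 48.25° or 76.92°; the smaller is 48.25°.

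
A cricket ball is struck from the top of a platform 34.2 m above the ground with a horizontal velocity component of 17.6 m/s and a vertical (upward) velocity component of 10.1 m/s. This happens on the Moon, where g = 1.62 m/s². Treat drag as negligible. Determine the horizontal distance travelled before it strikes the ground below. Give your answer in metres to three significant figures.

268 m

Vertical motion (up positive, ground at y = 0): 0.8100 t² − (10.10) t − 34.2 = 0, so t = (10.10 + √(10.10² + 2·1.62·34.2)) / 1.62 = (10.10 + 14.59) / 1.62 = 15.24 s.
Horizontal distance: R = vₓ t = 17.60 × 15.24 = 268.2 m.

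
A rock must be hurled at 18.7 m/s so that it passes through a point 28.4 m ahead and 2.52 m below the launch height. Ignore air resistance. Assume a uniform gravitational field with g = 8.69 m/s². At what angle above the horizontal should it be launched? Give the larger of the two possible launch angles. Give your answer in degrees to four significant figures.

Trajectory: y = x tanθ − g x² (1 + tan²θ)/(2v₀²). With x = 28.4, y = −2.52, v₀ = 18.7, g = 8.69:
10.02 tan²θ − 28.4 tanθ + (7.502) = 0.
tanθ = [28.4 ± √(28.4² − 4 × 10.02 × (7.502))] / (2 × 10.02) = (28.4 ± 22.49) / 20.04, giving tanθ = 0.2948 or 2.539.
θ = 16.43° or 68.50°; the larger is 68.50°.

68.50°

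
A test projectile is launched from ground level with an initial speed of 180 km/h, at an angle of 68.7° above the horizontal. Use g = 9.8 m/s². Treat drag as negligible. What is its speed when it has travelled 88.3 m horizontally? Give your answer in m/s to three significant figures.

18.2 m/s

Convert: 180 km/h = 180/3.6 = 50.00 m/s.
vₓ = 50.00 cos 68.7° = 18.16 m/s; v_y0 = 50.00 sin 68.7° = 46.58 m/s.
At x = 88.3 m, t = x/vₓ = 88.3/18.16 = 4.862 s.
Vertical velocity there: v_y = v_y0 − g t = 46.58 − 9.80 × 4.862 = −1.060 m/s.
Speed: √(vₓ² + v_y²) = √(18.16² + 1.060²) = 18.19 m/s.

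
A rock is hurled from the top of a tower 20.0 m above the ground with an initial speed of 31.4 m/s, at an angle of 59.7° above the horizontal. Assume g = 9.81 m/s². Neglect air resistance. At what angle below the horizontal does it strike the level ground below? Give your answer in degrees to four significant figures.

64.74°

Horizontal component vₓ = 31.40 cos 59.7° = 15.84 m/s; vertical v_y0 = 31.40 sin 59.7° = 27.11 m/s.
Vertical motion (up positive, ground at y = 0): 4.905 t² − (27.11) t − 20.0 = 0, so t = (27.11 + √(27.11² + 2·9.81·20.0)) / 9.81 = (27.11 + 33.58) / 9.81 = 6.186 s.
At impact: v_y = v_y0 − g t = −33.58 m/s; vₓ = 15.84 m/s.
Angle below horizontal: arctan(|v_y|/vₓ) = arctan(33.58/15.84) = 64.74°.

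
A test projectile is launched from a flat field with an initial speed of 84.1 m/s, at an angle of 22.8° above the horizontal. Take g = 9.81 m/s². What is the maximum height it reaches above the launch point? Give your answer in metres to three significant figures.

54.1 m

Components: vₓ = 84.10 cos 22.8° = 77.53 m/s, v_y0 = 84.10 sin 22.8° = 32.59 m/s.
Maximum height: H = v_y0² / (2g) = 32.59² / (2 × 9.81) = 54.13 m.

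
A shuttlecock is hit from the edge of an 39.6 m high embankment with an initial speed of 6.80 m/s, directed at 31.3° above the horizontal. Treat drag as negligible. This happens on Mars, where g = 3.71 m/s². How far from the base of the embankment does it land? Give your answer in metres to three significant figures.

Resolve: vₓ = 6.800 cos 31.3° = 5.810 m/s and v_y0 = 6.800 sin 31.3° = 3.533 m/s.
The projectile lands when y = 39.6 + (3.533) t − ½·3.71·t² = 0. Positive root: t = (3.533 + √(3.533² + 2·3.71·39.6)) / 3.71 = (3.533 + 17.50) / 3.71 = 5.670 s.
Horizontal distance: R = vₓ t = 5.810 × 5.670 = 32.94 m.

32.9 m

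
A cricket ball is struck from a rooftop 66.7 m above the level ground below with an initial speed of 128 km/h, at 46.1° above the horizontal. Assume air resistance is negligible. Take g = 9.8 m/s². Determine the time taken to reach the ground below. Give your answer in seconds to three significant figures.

7.14 s

Convert: 128 km/h = 128/3.6 = 35.56 m/s.
Components: vₓ = 35.56 cos 46.1° = 24.65 m/s, v_y0 = 35.56 sin 46.1° = 25.62 m/s.
Vertical motion (up positive, ground at y = 0): 4.900 t² − (25.62) t − 66.7 = 0, so t = (25.62 + √(25.62² + 2·9.80·66.7)) / 9.80 = (25.62 + 44.31) / 9.80 = 7.136 s.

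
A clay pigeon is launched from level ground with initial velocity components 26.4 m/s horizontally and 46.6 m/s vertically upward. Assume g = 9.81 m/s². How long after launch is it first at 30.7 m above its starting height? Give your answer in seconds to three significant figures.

0.712 s

Require v_y0 t − ½ g t² = 30.7, i.e. 4.905 t² − 46.60 t + 30.7 = 0.
t = [46.60 ± √(46.60² − 2·9.81·30.7)] / 9.81 = (46.60 ± 39.61) / 9.81, so t = 0.7122 s or t = 8.788 s.
The first (ascending) time is 0.7122 s.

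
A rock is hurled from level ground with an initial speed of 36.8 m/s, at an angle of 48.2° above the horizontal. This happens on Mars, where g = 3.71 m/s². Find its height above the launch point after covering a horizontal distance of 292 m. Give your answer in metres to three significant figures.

Components: vₓ = 36.80 cos 48.2° = 24.53 m/s, v_y0 = 36.80 sin 48.2° = 27.43 m/s.
At x = 292 m, t = x/vₓ = 292/24.53 = 11.90 s.
Height: y = v_y0 t − ½ g t² = 27.43 × 11.90 − 1.855 × 11.90² = 326.6 − 262.9 = 63.70 m.

63.7 m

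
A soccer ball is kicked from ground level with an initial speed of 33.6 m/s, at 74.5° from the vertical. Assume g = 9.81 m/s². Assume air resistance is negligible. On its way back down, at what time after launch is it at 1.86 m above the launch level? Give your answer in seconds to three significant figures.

Resolve: vₓ = 33.60 sin 74.5° = 32.38 m/s and v_y0 = 33.60 cos 74.5° = 8.979 m/s.
Require v_y0 t − ½ g t² = 1.86, i.e. 4.905 t² − 8.979 t + 1.86 = 0.
t = [8.979 ± √(8.979² − 2·9.81·1.86)] / 9.81 = (8.979 ± 6.643) / 9.81, so t = 0.2381 s or t = 1.593 s.
The descending-branch root is 1.593 s.

1.59 s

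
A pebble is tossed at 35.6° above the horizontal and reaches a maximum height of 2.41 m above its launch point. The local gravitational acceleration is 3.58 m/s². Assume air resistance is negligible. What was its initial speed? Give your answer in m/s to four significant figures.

7.136 m/s

At the peak v_y = 0, so v_y0 = √(2gH) = √(2 × 3.58 × 2.41) = 4.154 m/s.
v_y0 = v₀ sin θ ⇒ v₀ = 4.154 / sin 35.6° = 7.136 m/s.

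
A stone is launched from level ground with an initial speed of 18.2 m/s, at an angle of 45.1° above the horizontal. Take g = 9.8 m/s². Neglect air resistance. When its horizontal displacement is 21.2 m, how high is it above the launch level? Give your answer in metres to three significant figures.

7.93 m

Horizontal component vₓ = 18.20 cos 45.1° = 12.85 m/s; vertical v_y0 = 18.20 sin 45.1° = 12.89 m/s.
Time to reach x = 21.2 m: t = x/vₓ = 21.2/12.85 = 1.650 s.
Height: y = v_y0 t − ½ g t² = 12.89 × 1.650 − 4.900 × 1.650² = 21.27 − 13.34 = 7.931 m.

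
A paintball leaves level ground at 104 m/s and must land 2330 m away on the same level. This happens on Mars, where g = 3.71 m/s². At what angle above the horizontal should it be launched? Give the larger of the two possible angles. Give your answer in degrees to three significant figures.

63.5°

From R = (v₀²/g) sin 2θ: sin 2θ = 3.71 × 2330 / 10816 = 0.7992.
2θ = 53.06° or 180° − 53.06° = 126.9°, so θ = 26.53° or 63.47°.
The larger angle is 63.47°.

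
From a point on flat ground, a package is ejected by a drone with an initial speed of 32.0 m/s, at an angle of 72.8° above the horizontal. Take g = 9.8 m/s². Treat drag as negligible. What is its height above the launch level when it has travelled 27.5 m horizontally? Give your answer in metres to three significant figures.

47.5 m

Components: vₓ = 32.00 cos 72.8° = 9.463 m/s, v_y0 = 32.00 sin 72.8° = 30.57 m/s.
Time to reach x = 27.5 m: t = x/vₓ = 27.5/9.463 = 2.906 s.
Height: y = v_y0 t − ½ g t² = 30.57 × 2.906 − 4.900 × 2.906² = 88.84 − 41.38 = 47.45 m.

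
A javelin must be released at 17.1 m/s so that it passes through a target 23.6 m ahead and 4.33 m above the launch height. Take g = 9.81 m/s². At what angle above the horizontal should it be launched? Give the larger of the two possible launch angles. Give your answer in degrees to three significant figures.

58.4°

Trajectory: y = x tanθ − g x² (1 + tan²θ)/(2v₀²). With x = 23.6, y = 4.33, v₀ = 17.1, g = 9.81:
9.343 tan²θ − 23.6 tanθ + (13.67) = 0.
tanθ = [23.6 ± √(23.6² − 4 × 9.343 × (13.67))] / (2 × 9.343) = (23.6 ± 6.783) / 18.69, giving tanθ = 0.9000 or 1.626.
θ = 41.99° or 58.41°; the larger is 58.41°.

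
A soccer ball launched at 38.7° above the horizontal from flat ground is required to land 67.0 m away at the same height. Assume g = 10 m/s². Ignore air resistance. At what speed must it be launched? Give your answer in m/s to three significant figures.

26.2 m/s

Level-ground range: R = v₀² sin(2θ)/g, so v₀ = √(gR / sin 2θ).
v₀ = √(10.0 × 67.0 / sin 77.40°) = √(670.0 / 0.9759) = √686.53 = 26.20 m/s.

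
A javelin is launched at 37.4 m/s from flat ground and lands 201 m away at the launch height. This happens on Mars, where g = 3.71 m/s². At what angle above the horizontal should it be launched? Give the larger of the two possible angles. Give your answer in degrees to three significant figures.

73.9°

Level-ground range R = v₀² sin(2θ)/g ⇒ sin(2θ) = gR/v₀² = 3.71 × 201 / 37.4² = 0.5331.
2θ = 32.22° or 180° − 32.22° = 147.8°, so θ = 16.11° or 73.89°.
The larger angle is 73.89°.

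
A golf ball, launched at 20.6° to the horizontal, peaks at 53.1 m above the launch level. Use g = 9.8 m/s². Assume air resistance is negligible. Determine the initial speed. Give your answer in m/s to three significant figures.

91.7 m/s

At the peak v_y = 0, so v_y0 = √(2gH) = √(2 × 9.80 × 53.1) = 32.26 m/s.
v_y0 = v₀ sin θ ⇒ v₀ = 32.26 / sin 20.6° = 91.69 m/s.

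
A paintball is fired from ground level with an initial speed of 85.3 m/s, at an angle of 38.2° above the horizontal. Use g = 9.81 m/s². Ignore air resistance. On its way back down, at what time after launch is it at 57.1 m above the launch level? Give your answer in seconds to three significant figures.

vₓ = 85.30 cos 38.2° = 67.03 m/s; v_y0 = 85.30 sin 38.2° = 52.75 m/s.
Height y(t) = 52.75 t − 4.905 t² = 57.1 gives 4.905 t² − 52.75 t + 57.1 = 0.
t = [52.75 ± √(52.75² − 2·9.81·57.1)] / 9.81 = (52.75 ± 40.77) / 9.81, so t = 1.221 s or t = 9.533 s.
The descending-branch root is 9.533 s.

9.53 s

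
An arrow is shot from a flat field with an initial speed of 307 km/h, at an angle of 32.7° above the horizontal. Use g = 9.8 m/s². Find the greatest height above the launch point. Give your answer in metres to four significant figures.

108.3 m

Convert: 307 km/h = 307/3.6 = 85.28 m/s.
Components: vₓ = 85.28 cos 32.7° = 71.76 m/s, v_y0 = 85.28 sin 32.7° = 46.07 m/s.
At the apex v_y = 0, so H = v_y0²/(2g) = 46.07²/19.60 = 108.3 m.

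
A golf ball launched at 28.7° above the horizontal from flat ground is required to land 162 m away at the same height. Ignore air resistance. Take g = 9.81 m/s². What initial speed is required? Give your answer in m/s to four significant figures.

43.43 m/s

Level-ground range: R = v₀² sin(2θ)/g, so v₀ = √(gR / sin 2θ).
v₀ = √(9.81 × 162 / sin 57.40°) = √(1589 / 0.8425) = √1886.4 = 43.43 m/s.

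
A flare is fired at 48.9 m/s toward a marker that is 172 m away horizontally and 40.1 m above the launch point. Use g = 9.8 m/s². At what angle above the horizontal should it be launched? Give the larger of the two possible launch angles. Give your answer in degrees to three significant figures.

Trajectory: y = x tanθ − g x² (1 + tan²θ)/(2v₀²). With x = 172, y = 40.1, v₀ = 48.9, g = 9.80:
60.62 tan²θ − 172 tanθ + (100.7) = 0.
tanθ = [172 ± √(172² − 4 × 60.62 × (100.7))] / (2 × 60.62) = (172 ± 71.83) / 121.2, giving tanθ = 0.8262 or 2.011.
θ = 39.56° or 63.56°; the larger is 63.56°.

63.6°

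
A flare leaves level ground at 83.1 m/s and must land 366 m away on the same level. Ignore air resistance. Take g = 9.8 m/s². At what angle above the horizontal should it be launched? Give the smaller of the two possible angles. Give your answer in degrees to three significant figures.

Level-ground range R = v₀² sin(2θ)/g ⇒ sin(2θ) = gR/v₀² = 9.80 × 366 / 83.1² = 0.5194.
2θ = 31.29° or 180° − 31.29° = 148.7°, so θ = 15.65° or 74.35°.
The smaller angle is 15.65°.

15.6°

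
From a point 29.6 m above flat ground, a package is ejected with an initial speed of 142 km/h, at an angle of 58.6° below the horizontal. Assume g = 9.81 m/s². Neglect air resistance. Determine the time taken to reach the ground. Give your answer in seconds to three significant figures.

Convert: 142 km/h = 142/3.6 = 39.44 m/s.
Resolve: vₓ = 39.44 cos 58.6° = 20.55 m/s and v_y0 = −33.67 m/s (downward).
With up positive and y = 0 at the ground: y(t) = 29.6 + (−33.67) t − 4.905 t². Setting y = 0 and taking the positive root: t = [−33.67 + √(33.67² + 2·9.81·29.6)] / 9.81 = (−33.67 + 41.40) / 9.81 = 0.7886 s.

0.789 s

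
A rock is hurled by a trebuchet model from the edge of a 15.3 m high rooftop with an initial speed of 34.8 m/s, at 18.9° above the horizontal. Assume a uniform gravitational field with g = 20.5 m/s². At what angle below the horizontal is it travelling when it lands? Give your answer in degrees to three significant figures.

39.8°

Resolve: vₓ = 34.80 cos 18.9° = 32.92 m/s and v_y0 = 34.80 sin 18.9° = 11.27 m/s.
The projectile lands when y = 15.3 + (11.27) t − ½·20.5·t² = 0. Positive root: t = (11.27 + √(11.27² + 2·20.5·15.3)) / 20.5 = (11.27 + 27.47) / 20.5 = 1.890 s.
At impact: v_y = v_y0 − g t = −27.47 m/s; vₓ = 32.92 m/s.
Angle below horizontal: arctan(|v_y|/vₓ) = arctan(27.47/32.92) = 39.84°.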